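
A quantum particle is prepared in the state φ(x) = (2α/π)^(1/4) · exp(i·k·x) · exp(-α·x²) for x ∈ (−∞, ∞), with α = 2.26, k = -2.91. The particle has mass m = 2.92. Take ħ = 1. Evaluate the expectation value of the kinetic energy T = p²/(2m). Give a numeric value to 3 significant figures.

1.84

T = −(ħ²/2m) d²/dx², so ⟨T⟩ = −(ħ²/2m) ∫ φ*·φ'' dx; with m = 2.92.
Gaussian moments: ∫x^(2j)·e^(−2αx²) dx = (2j−1)!!/(4α)^j · √(π/(2α)), odd powers integrate to 0; here √(π/(2α)) = 0.83369. Derivatives: φ′ = (ik − 2αx)·φ, φ″ = ((ik − 2αx)² − 2α)·φ; the odd-in-x pieces drop out.
⟨T⟩ = 1.8370.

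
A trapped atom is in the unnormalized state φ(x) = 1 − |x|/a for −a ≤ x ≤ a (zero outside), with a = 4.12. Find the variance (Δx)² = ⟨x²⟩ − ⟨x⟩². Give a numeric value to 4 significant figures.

Compute ⟨x⟩ and ⟨x²⟩ separately, then (Δx)² = ⟨x²⟩ − ⟨x⟩².
φ is even, so ∫ over [−a, a] = 2∫₀ᵃ with φ = 1 − x/a there: ∫₀ᵃ (1 − x/a)² dx = a/3, ∫₀ᵃ x²(1 − x/a)² dx = a³/30, ∫₀ᵃ x⁴(1 − x/a)² dx = a⁵/105.
Normalization: ∫|φ|² dx = 2.7467.
⟨x⟩ = 0.0000 and ⟨x²⟩ = 1.6974.
(Δx)² = 1.6974 − (0.0000)² = 1.6974.

1.697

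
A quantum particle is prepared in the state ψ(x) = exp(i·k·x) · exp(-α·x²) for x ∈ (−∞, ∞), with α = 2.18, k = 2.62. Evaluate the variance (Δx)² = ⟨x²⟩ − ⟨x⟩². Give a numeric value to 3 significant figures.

0.115

Compute ⟨x⟩ and ⟨x²⟩ separately, then (Δx)² = ⟨x²⟩ − ⟨x⟩².
Gaussian moments: ∫x^(2j)·e^(−2αx²) dx = (2j−1)!!/(4α)^j · √(π/(2α)), odd powers integrate to 0; here √(π/(2α)) = 0.84885.
Normalization: ∫|ψ|² dx = 0.84885.
⟨x⟩ = 0.0000 and ⟨x²⟩ = 0.11468.
(Δx)² = 0.11468 − (0.0000)² = 0.11468.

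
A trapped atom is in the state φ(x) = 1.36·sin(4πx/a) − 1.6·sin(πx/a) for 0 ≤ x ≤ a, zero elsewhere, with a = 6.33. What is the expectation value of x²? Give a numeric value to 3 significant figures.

12.7

⟨x²⟩ = ∫ x²·|φ|² dx / ∫|φ|² dx (integrals over the domain).
On 0 ≤ x ≤ a (j ≠ l): ∫sin²(jπx/a) dx = a/2, ∫sin(jπx/a)·sin(lπx/a) dx = 0; diagonal moments ∫x·sin²(jπx/a) dx = a²/4, ∫x²·sin²(jπx/a) dx = a³·(1/6 − 1/(4j²π²)); cross terms ∫x·sin(jπx/a)·sin(lπx/a) dx = 0 for j + l even and −4jla²/(π²(j² − l²)²) for j + l odd, ∫x²·sin(jπx/a)·sin(lπx/a) dx = (−1)^(j+l)·4jla³/(π²(j² − l²)²); higher powers the same way via product-to-sum and parts.
State is unnormalized: ∫|φ|² dx = 13.956, and ∫φ*·x²·φ dx = 177.17, so ⟨x²⟩ = 177.17 / 13.956.
⟨x²⟩ = 12.694.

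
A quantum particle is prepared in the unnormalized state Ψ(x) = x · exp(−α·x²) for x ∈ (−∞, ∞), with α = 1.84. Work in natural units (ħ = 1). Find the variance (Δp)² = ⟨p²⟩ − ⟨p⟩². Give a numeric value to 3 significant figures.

5.52

Compute ⟨p⟩ and ⟨p²⟩ separately; (Δp)² = ⟨p²⟩ − ⟨p⟩².
Expand each integrand as polynomial × e^(−2αx²) and use ∫x^(2j)·e^(−2αx²) dx = (2j−1)!!/(4α)^j · √(π/(2α)), odd powers → 0; here √(π/(2α)) = 0.92396. Differentiate with the product rule, d/dx e^(−αx²) = −2αx·e^(−αx²).
Normalization: ∫|Ψ|² dx = 0.12554.
⟨p⟩ = 0.0000 and ⟨p²⟩ = 5.5200.
(Δp)² = 5.5200 − (0.0000)² = 5.5200.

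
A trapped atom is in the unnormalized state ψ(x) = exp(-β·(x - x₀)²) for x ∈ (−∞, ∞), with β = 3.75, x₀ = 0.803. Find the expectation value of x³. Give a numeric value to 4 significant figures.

⟨x³⟩ = ∫ x³·|ψ|² dx / ∫|ψ|² dx (integrals over the domain).
Gaussian moments (u = x − x₀): ∫u^(2j)·e^(−2βu²) du = (2j−1)!!/(4β)^j · √(π/(2β)), odd powers integrate to 0; here √(π/(2β)) = 0.64721.
State is unnormalized: ∫|ψ|² dx = 0.64721, and ∫ψ*·x³·ψ dx = 0.43905, so ⟨x³⟩ = 0.43905 / 0.64721.
⟨x³⟩ = 0.67838.

0.6784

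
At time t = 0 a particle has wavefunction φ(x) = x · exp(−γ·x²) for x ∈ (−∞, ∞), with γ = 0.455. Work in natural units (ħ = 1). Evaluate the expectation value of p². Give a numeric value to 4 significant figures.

1.365

p² φ = −ħ² d²φ/dx²; ⟨p²⟩ = −ħ² ∫ φ*·φ'' dx / ∫|φ|² dx.
Expand each integrand as polynomial × e^(−2γx²) and use ∫x^(2j)·e^(−2γx²) dx = (2j−1)!!/(4γ)^j · √(π/(2γ)), odd powers → 0; here √(π/(2γ)) = 1.8580. Differentiate with the product rule, d/dx e^(−γx²) = −2γx·e^(−γx²).
State is unnormalized: ∫|φ|² dx = 1.0209, and ∫φ*·(−ħ² φ'') dx = 1.3935, so ⟨p²⟩ = 1.3935 / 1.0209.
⟨p²⟩ = 1.3650.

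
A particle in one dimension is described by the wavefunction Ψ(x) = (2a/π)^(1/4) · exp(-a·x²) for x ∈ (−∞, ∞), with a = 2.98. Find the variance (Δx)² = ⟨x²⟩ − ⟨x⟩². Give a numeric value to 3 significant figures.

0.0839

Compute ⟨x⟩ and ⟨x²⟩ separately, then (Δx)² = ⟨x²⟩ − ⟨x⟩².
Gaussian moments: ∫x^(2j)·e^(−2ax²) dx = (2j−1)!!/(4a)^j · √(π/(2a)), odd powers integrate to 0; here √(π/(2a)) = 0.72603.
⟨x⟩ = 0.0000 and ⟨x²⟩ = 0.083893.
(Δx)² = 0.083893 − (0.0000)² = 0.083893.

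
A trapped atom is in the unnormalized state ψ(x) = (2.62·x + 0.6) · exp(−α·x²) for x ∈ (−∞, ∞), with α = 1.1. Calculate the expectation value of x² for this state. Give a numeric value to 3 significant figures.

0.597

⟨x²⟩ = ∫ x²·|ψ|² dx / ∫|ψ|² dx (integrals over the domain).
Expand each integrand as polynomial × e^(−2αx²) and use ∫x^(2j)·e^(−2αx²) dx = (2j−1)!!/(4α)^j · √(π/(2α)), odd powers → 0; here √(π/(2α)) = 1.1950.
State is unnormalized: ∫|ψ|² dx = 2.2945, and ∫ψ*·x²·ψ dx = 1.3689, so ⟨x²⟩ = 1.3689 / 2.2945.
⟨x²⟩ = 0.59659.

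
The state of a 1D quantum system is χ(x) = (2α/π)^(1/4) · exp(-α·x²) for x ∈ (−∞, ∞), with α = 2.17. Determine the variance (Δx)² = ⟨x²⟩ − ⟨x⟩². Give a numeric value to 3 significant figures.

Compute ⟨x⟩ and ⟨x²⟩ separately, then (Δx)² = ⟨x²⟩ − ⟨x⟩².
Gaussian moments: ∫x^(2j)·e^(−2αx²) dx = (2j−1)!!/(4α)^j · √(π/(2α)), odd powers integrate to 0; here √(π/(2α)) = 0.85081.
⟨x⟩ = 0.0000 and ⟨x²⟩ = 0.11521.
(Δx)² = 0.11521 − (0.0000)² = 0.11521.

0.115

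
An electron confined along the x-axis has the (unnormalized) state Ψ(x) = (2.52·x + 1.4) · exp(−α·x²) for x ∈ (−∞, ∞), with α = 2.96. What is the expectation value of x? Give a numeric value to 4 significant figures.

0.2387

⟨x⟩ = ∫ x·|Ψ|² dx / ∫|Ψ|² dx (integrals over the domain).
Expand each integrand as polynomial × e^(−2αx²) and use ∫x^(2j)·e^(−2αx²) dx = (2j−1)!!/(4α)^j · √(π/(2α)), odd powers → 0; here √(π/(2α)) = 0.72847.
State is unnormalized: ∫|Ψ|² dx = 1.8185, and ∫Ψ*·x·Ψ dx = 0.43413, so ⟨x⟩ = 0.43413 / 1.8185.
⟨x⟩ = 0.23873.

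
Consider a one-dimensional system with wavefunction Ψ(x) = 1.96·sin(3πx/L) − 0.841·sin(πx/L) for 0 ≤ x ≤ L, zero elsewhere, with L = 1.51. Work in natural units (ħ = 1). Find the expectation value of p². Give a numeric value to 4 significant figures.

33.57

p² Ψ = −ħ² d²Ψ/dx²; ⟨p²⟩ = −ħ² ∫ Ψ*·Ψ'' dx / ∫|Ψ|² dx.
d²/dx² sin(jπx/L) = −(jπ/L)²·sin(jπx/L); on 0 ≤ x ≤ L, ∫sin²(jπx/L) dx = L/2 and ∫sin(jπx/L)·sin(lπx/L) dx = 0 for j ≠ l, so only diagonal terms survive in ∫|Ψ|² and ∫Ψ·Ψ″; ∫Ψ·Ψ′ dx = [Ψ²/2] between the walls = 0.
State is unnormalized: ∫|Ψ|² dx = 3.4344, and ∫Ψ*·(−ħ² Ψ'') dx = 115.30, so ⟨p²⟩ = 115.30 / 3.4344.
⟨p²⟩ = 33.573.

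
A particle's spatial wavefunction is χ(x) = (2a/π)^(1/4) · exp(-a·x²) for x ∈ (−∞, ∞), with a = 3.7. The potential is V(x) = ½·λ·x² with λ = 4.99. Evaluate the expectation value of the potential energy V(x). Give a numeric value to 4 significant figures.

0.1686

⟨V⟩ = ∫ V(x)·|χ|² dx.
Gaussian moments: ∫x^(2j)·e^(−2ax²) dx = (2j−1)!!/(4a)^j · √(π/(2a)), odd powers integrate to 0; here √(π/(2a)) = 0.65157.
⟨V⟩ = 0.16858.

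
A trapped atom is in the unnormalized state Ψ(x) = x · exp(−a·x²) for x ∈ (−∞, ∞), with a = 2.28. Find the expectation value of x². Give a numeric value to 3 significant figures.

0.329

⟨x²⟩ = ∫ x²·|Ψ|² dx / ∫|Ψ|² dx (integrals over the domain).
Expand each integrand as polynomial × e^(−2ax²) and use ∫x^(2j)·e^(−2ax²) dx = (2j−1)!!/(4a)^j · √(π/(2a)), odd powers → 0; here √(π/(2a)) = 0.83003.
State is unnormalized: ∫|Ψ|² dx = 0.091012, and ∫Ψ*·x²·Ψ dx = 0.029938, so ⟨x²⟩ = 0.029938 / 0.091012.
⟨x²⟩ = 0.32895.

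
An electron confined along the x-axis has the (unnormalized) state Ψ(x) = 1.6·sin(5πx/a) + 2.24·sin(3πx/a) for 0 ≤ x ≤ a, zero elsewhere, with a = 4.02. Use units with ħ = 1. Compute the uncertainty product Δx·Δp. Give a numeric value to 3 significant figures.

4.20

Δx = √(⟨x²⟩−⟨x⟩²), Δp = √(⟨p²⟩−⟨p⟩²).
On 0 ≤ x ≤ a (j ≠ l): ∫sin²(jπx/a) dx = a/2, ∫sin(jπx/a)·sin(lπx/a) dx = 0; diagonal moments ∫x·sin²(jπx/a) dx = a²/4, ∫x²·sin²(jπx/a) dx = a³·(1/6 − 1/(4j²π²)); cross terms ∫x·sin(jπx/a)·sin(lπx/a) dx = 0 for j + l even and −4jla²/(π²(j² − l²)²) for j + l odd, ∫x²·sin(jπx/a)·sin(lπx/a) dx = (−1)^(j+l)·4jla³/(π²(j² − l²)²); higher powers the same way via product-to-sum and parts. d²/dx² sin(jπx/a) = −(jπ/a)²·sin(jπx/a); on 0 ≤ x ≤ a, ∫sin²(jπx/a) dx = a/2 and ∫sin(jπx/a)·sin(lπx/a) dx = 0 for j ≠ l, so only diagonal terms survive in ∫|Ψ|² and ∫Ψ·Ψ″; ∫Ψ·Ψ′ dx = [Ψ²/2] between the walls = 0.
Normalization: ∫|Ψ|² dx = 15.231.
⟨x⟩ = 2.0100, ⟨x²⟩ = 6.0415 ⇒ Δx = 1.4147.
⟨p⟩ = 0.0000, ⟨p²⟩ = 8.7978 ⇒ Δp = 2.9661.
Δx·Δp = 4.1962.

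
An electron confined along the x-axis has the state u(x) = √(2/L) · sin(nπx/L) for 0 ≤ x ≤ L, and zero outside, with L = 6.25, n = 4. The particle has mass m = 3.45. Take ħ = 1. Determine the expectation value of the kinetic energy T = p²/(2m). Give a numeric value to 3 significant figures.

0.586

T = −(ħ²/2m) d²/dx², so ⟨T⟩ = −(ħ²/2m) ∫ u*·u'' dx; with m = 3.45.
d/dx sin(nπx/L) = (nπ/L)·cos(nπx/L) and d²/dx² sin(nπx/L) = −(nπ/L)²·sin(nπx/L); on 0 ≤ x ≤ L, ∫sin²(nπx/L) dx = L/2 and ∫sin(nπx/L)·cos(nπx/L) dx = 0.
⟨T⟩ = 0.58588.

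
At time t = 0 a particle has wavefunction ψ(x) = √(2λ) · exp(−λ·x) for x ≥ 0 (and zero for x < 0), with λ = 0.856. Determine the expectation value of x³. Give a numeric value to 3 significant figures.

⟨x³⟩ = ∫ x³·|ψ|² dx (integrals over the domain).
Every integrand reduces to terms xʲ·e^(−2λx) on [0, ∞); use ∫₀^∞ xʲ·e^(−2λx) dx = j!/(2λ)^(j+1).
⟨x³⟩ = 1.1957.

1.20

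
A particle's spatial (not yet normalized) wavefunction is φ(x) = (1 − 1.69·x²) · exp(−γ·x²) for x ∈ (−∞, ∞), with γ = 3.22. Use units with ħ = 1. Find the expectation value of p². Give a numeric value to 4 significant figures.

5.642

p² φ = −ħ² d²φ/dx²; ⟨p²⟩ = −ħ² ∫ φ*·φ'' dx / ∫|φ|² dx.
Expand each integrand as polynomial × e^(−2γx²) and use ∫x^(2j)·e^(−2γx²) dx = (2j−1)!!/(4γ)^j · √(π/(2γ)), odd powers → 0; here √(π/(2γ)) = 0.69844. Differentiate with the product rule, d/dx e^(−γx²) = −2γx·e^(−γx²).
State is unnormalized: ∫|φ|² dx = 0.55123, and ∫φ*·(−ħ² φ'') dx = 3.1102, so ⟨p²⟩ = 3.1102 / 0.55123.
⟨p²⟩ = 5.6423.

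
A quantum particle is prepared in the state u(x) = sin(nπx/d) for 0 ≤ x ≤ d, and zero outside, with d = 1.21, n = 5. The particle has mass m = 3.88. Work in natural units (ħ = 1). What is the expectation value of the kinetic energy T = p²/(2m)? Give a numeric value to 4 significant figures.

21.72

T = −(ħ²/2m) d²/dx², so ⟨T⟩ = −(ħ²/2m) ∫ u*·u'' dx / ∫|u|² dx; with m = 3.88.
d/dx sin(nπx/d) = (nπ/d)·cos(nπx/d) and d²/dx² sin(nπx/d) = −(nπ/d)²·sin(nπx/d); on 0 ≤ x ≤ d, ∫sin²(nπx/d) dx = d/2 and ∫sin(nπx/d)·cos(nπx/d) dx = 0.
State is unnormalized: ∫|u|² dx = 0.60500, and ∫u*·(−ħ²/2m · u'') dx = 13.139, so ⟨T⟩ = 13.139 / 0.60500.
⟨T⟩ = 21.717.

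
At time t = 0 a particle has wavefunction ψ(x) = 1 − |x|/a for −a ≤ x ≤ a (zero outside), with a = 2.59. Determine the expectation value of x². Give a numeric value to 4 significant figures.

⟨x²⟩ = ∫ x²·|ψ|² dx / ∫|ψ|² dx (integrals over the domain).
ψ is even, so ∫ over [−a, a] = 2∫₀ᵃ with ψ = 1 − x/a there: ∫₀ᵃ (1 − x/a)² dx = a/3, ∫₀ᵃ x²(1 − x/a)² dx = a³/30, ∫₀ᵃ x⁴(1 − x/a)² dx = a⁵/105.
State is unnormalized: ∫|ψ|² dx = 1.7267, and ∫ψ*·x²·ψ dx = 1.1583, so ⟨x²⟩ = 1.1583 / 1.7267.
⟨x²⟩ = 0.67081.

0.6708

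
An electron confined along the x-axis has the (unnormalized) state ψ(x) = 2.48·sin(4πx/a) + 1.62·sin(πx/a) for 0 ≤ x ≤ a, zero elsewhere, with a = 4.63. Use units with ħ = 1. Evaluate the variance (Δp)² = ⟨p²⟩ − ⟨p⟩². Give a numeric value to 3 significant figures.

Compute ⟨p⟩ and ⟨p²⟩ separately; (Δp)² = ⟨p²⟩ − ⟨p⟩².
d²/dx² sin(jπx/a) = −(jπ/a)²·sin(jπx/a); on 0 ≤ x ≤ a, ∫sin²(jπx/a) dx = a/2 and ∫sin(jπx/a)·sin(lπx/a) dx = 0 for j ≠ l, so only diagonal terms survive in ∫|ψ|² and ∫ψ·ψ″; ∫ψ·ψ′ dx = [ψ²/2] between the walls = 0.
Normalization: ∫|ψ|² dx = 20.314.
⟨p⟩ = 0.0000 and ⟨p²⟩ = 5.3010.
(Δp)² = 5.3010 − (0.0000)² = 5.3010.

5.30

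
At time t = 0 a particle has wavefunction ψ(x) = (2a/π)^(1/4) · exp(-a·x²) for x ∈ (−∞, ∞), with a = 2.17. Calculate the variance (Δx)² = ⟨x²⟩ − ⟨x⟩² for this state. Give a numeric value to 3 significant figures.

Compute ⟨x⟩ and ⟨x²⟩ separately, then (Δx)² = ⟨x²⟩ − ⟨x⟩².
Gaussian moments: ∫x^(2j)·e^(−2ax²) dx = (2j−1)!!/(4a)^j · √(π/(2a)), odd powers integrate to 0; here √(π/(2a)) = 0.85081.
⟨x⟩ = 0.0000 and ⟨x²⟩ = 0.11521.
(Δx)² = 0.11521 − (0.0000)² = 0.11521.

0.115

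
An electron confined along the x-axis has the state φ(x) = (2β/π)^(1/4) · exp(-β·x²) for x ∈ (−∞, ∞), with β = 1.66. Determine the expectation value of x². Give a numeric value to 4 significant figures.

0.1506

⟨x²⟩ = ∫ x²·|φ|² dx (integrals over the domain).
Gaussian moments: ∫x^(2j)·e^(−2βx²) dx = (2j−1)!!/(4β)^j · √(π/(2β)), odd powers integrate to 0; here √(π/(2β)) = 0.97276.
⟨x²⟩ = 0.15060.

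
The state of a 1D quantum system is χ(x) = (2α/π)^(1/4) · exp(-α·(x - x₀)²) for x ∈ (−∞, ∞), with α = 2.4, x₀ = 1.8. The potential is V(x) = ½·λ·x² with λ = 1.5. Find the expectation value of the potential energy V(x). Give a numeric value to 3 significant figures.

2.51

⟨V⟩ = ∫ V(x)·|χ|² dx.
Gaussian moments (u = x − x₀): ∫u^(2j)·e^(−2αu²) du = (2j−1)!!/(4α)^j · √(π/(2α)), odd powers integrate to 0; here √(π/(2α)) = 0.80901.
⟨V⟩ = 2.5081.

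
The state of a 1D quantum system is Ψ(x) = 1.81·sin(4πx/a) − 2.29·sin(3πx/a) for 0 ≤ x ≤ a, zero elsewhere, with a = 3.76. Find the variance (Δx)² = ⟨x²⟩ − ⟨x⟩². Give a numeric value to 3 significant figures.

0.585

Compute ⟨x⟩ and ⟨x²⟩ separately, then (Δx)² = ⟨x²⟩ − ⟨x⟩².
On 0 ≤ x ≤ a (j ≠ l): ∫sin²(jπx/a) dx = a/2, ∫sin(jπx/a)·sin(lπx/a) dx = 0; diagonal moments ∫x·sin²(jπx/a) dx = a²/4, ∫x²·sin²(jπx/a) dx = a³·(1/6 − 1/(4j²π²)); cross terms ∫x·sin(jπx/a)·sin(lπx/a) dx = 0 for j + l even and −4jla²/(π²(j² − l²)²) for j + l odd, ∫x²·sin(jπx/a)·sin(lπx/a) dx = (−1)^(j+l)·4jla³/(π²(j² − l²)²); higher powers the same way via product-to-sum and parts.
Normalization: ∫|Ψ|² dx = 16.018.
⟨x⟩ = 2.6062 and ⟨x²⟩ = 7.3769.
(Δx)² = 7.3769 − (2.6062)² = 0.58457.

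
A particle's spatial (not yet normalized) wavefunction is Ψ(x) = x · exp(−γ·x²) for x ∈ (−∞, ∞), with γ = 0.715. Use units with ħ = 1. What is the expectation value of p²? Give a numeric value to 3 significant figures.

2.15

p² Ψ = −ħ² d²Ψ/dx²; ⟨p²⟩ = −ħ² ∫ Ψ*·Ψ'' dx / ∫|Ψ|² dx.
Expand each integrand as polynomial × e^(−2γx²) and use ∫x^(2j)·e^(−2γx²) dx = (2j−1)!!/(4γ)^j · √(π/(2γ)), odd powers → 0; here √(π/(2γ)) = 1.4822. Differentiate with the product rule, d/dx e^(−γx²) = −2γx·e^(−γx²).
State is unnormalized: ∫|Ψ|² dx = 0.51825, and ∫Ψ*·(−ħ² Ψ'') dx = 1.1117, so ⟨p²⟩ = 1.1117 / 0.51825.
⟨p²⟩ = 2.1450.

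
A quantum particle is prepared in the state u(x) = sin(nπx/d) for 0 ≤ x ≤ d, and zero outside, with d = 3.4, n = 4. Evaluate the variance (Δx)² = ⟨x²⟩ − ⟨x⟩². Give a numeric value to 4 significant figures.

0.9267

Compute ⟨x⟩ and ⟨x²⟩ separately, then (Δx)² = ⟨x²⟩ − ⟨x⟩².
With sin²θ = (1 − cos2θ)/2 on 0 ≤ x ≤ d: ∫sin²(nπx/d) dx = d/2, ∫x·sin²(nπx/d) dx = d²/4, ∫x²·sin²(nπx/d) dx = d³·(1/6 − 1/(4n²π²)); higher powers xᵏ the same way, integrating xᵏ·cos(2nπx/d) by parts.
Normalization: ∫|u|² dx = 1.7000.
⟨x⟩ = 1.7000 and ⟨x²⟩ = 3.8167.
(Δx)² = 3.8167 − (1.7000)² = 0.92673.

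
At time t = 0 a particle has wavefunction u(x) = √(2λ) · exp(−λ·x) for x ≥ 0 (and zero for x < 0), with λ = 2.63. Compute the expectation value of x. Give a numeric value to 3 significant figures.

0.190

⟨x⟩ = ∫ x·|u|² dx (integrals over the domain).
Every integrand reduces to terms xʲ·e^(−2λx) on [0, ∞); use ∫₀^∞ xʲ·e^(−2λx) dx = j!/(2λ)^(j+1).
⟨x⟩ = 0.19011.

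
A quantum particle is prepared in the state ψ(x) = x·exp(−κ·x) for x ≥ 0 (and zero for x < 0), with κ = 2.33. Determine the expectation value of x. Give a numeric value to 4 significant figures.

0.6438

⟨x⟩ = ∫ x·|ψ|² dx / ∫|ψ|² dx (integrals over the domain).
Every integrand reduces to terms xʲ·e^(−2κx) on [0, ∞); use ∫₀^∞ xʲ·e^(−2κx) dx = j!/(2κ)^(j+1).
State is unnormalized: ∫|ψ|² dx = 0.019764, and ∫ψ*·x·ψ dx = 0.012724, so ⟨x⟩ = 0.012724 / 0.019764.
⟨x⟩ = 0.64378.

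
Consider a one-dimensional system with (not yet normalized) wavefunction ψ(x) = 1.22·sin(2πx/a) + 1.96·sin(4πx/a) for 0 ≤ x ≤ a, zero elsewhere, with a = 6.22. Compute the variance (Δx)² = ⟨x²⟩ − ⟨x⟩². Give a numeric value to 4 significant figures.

Compute ⟨x⟩ and ⟨x²⟩ separately, then (Δx)² = ⟨x²⟩ − ⟨x⟩².
On 0 ≤ x ≤ a (j ≠ l): ∫sin²(jπx/a) dx = a/2, ∫sin(jπx/a)·sin(lπx/a) dx = 0; diagonal moments ∫x·sin²(jπx/a) dx = a²/4, ∫x²·sin²(jπx/a) dx = a³·(1/6 − 1/(4j²π²)); cross terms ∫x·sin(jπx/a)·sin(lπx/a) dx = 0 for j + l even and −4jla²/(π²(j² − l²)²) for j + l odd, ∫x²·sin(jπx/a)·sin(lπx/a) dx = (−1)^(j+l)·4jla³/(π²(j² − l²)²); higher powers the same way via product-to-sum and parts.
Normalization: ∫|ψ|² dx = 16.576.
⟨x⟩ = 3.1100 and ⟨x²⟩ = 14.234.
(Δx)² = 14.234 − (3.1100)² = 4.5621.

4.562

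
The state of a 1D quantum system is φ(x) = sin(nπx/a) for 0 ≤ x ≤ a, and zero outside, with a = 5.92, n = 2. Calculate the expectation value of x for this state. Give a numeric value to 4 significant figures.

2.960

⟨x⟩ = ∫ x·|φ|² dx / ∫|φ|² dx (integrals over the domain).
With sin²θ = (1 − cos2θ)/2 on 0 ≤ x ≤ a: ∫sin²(nπx/a) dx = a/2, ∫x·sin²(nπx/a) dx = a²/4, ∫x²·sin²(nπx/a) dx = a³·(1/6 − 1/(4n²π²)); higher powers xᵏ the same way, integrating xᵏ·cos(2nπx/a) by parts.
State is unnormalized: ∫|φ|² dx = 2.9600, and ∫φ*·x·φ dx = 8.7616, so ⟨x⟩ = 8.7616 / 2.9600.
⟨x⟩ = 2.9600.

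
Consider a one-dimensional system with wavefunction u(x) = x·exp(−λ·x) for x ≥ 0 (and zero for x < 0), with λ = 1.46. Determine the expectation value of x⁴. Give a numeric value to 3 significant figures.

⟨x⁴⟩ = ∫ x⁴·|u|² dx / ∫|u|² dx (integrals over the domain).
Every integrand reduces to terms xʲ·e^(−2λx) on [0, ∞); use ∫₀^∞ xʲ·e^(−2λx) dx = j!/(2λ)^(j+1).
State is unnormalized: ∫|u|² dx = 0.080331, and ∫u*·x⁴·u dx = 0.39779, so ⟨x⁴⟩ = 0.39779 / 0.080331.
⟨x⁴⟩ = 4.9519.

4.95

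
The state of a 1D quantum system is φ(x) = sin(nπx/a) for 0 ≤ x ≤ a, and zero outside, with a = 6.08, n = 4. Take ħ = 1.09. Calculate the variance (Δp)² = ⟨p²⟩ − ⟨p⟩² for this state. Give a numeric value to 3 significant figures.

5.08

Compute ⟨p⟩ and ⟨p²⟩ separately; (Δp)² = ⟨p²⟩ − ⟨p⟩².
d/dx sin(nπx/a) = (nπ/a)·cos(nπx/a) and d²/dx² sin(nπx/a) = −(nπ/a)²·sin(nπx/a); on 0 ≤ x ≤ a, ∫sin²(nπx/a) dx = a/2 and ∫sin(nπx/a)·cos(nπx/a) dx = 0.
Normalization: ∫|φ|² dx = 3.0400.
⟨p⟩ = 0.0000 and ⟨p²⟩ = 5.0753.
(Δp)² = 5.0753 − (0.0000)² = 5.0753.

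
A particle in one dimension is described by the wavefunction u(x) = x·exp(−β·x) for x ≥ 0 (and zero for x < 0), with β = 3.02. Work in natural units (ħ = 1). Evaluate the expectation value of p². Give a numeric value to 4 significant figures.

9.120

p² u = −ħ² d²u/dx²; ⟨p²⟩ = −ħ² ∫ u*·u'' dx / ∫|u|² dx.
Differentiate x·exp(−β·x) with the product rule; every integrand then reduces to terms xʲ·e^(−2βx) on [0, ∞), with ∫₀^∞ xʲ·e^(−2βx) dx = j!/(2β)^(j+1).
State is unnormalized: ∫|u|² dx = 0.0090765, and ∫u*·(−ħ² u'') dx = 0.082781, so ⟨p²⟩ = 0.082781 / 0.0090765.
⟨p²⟩ = 9.1204.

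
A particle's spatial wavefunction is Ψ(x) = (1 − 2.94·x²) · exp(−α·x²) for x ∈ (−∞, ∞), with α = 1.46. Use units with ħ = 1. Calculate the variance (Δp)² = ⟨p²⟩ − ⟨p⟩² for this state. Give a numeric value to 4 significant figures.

7.326

Compute ⟨p⟩ and ⟨p²⟩ separately; (Δp)² = ⟨p²⟩ − ⟨p⟩².
Expand each integrand as polynomial × e^(−2αx²) and use ∫x^(2j)·e^(−2αx²) dx = (2j−1)!!/(4α)^j · √(π/(2α)), odd powers → 0; here √(π/(2α)) = 1.0373. Differentiate with the product rule, d/dx e^(−αx²) = −2αx·e^(−αx²).
Normalization: ∫|Ψ|² dx = 0.78153.
⟨p⟩ = 0.0000 and ⟨p²⟩ = 7.3264.
(Δp)² = 7.3264 − (0.0000)² = 7.3264.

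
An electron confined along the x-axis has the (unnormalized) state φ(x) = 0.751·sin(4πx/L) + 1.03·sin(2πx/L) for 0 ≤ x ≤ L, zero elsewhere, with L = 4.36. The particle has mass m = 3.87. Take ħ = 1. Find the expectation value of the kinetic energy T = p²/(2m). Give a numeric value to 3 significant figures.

T = −(ħ²/2m) d²/dx², so ⟨T⟩ = −(ħ²/2m) ∫ φ*·φ'' dx / ∫|φ|² dx; with m = 3.87.
d²/dx² sin(jπx/L) = −(jπ/L)²·sin(jπx/L); on 0 ≤ x ≤ L, ∫sin²(jπx/L) dx = L/2 and ∫sin(jπx/L)·sin(lπx/L) dx = 0 for j ≠ l, so only diagonal terms survive in ∫|φ|² and ∫φ·φ″; ∫φ·φ′ dx = [φ²/2] between the walls = 0.
State is unnormalized: ∫|φ|² dx = 3.5423, and ∫φ*·(−ħ²/2m · φ'') dx = 1.9401, so ⟨T⟩ = 1.9401 / 3.5423.
⟨T⟩ = 0.54771.

0.548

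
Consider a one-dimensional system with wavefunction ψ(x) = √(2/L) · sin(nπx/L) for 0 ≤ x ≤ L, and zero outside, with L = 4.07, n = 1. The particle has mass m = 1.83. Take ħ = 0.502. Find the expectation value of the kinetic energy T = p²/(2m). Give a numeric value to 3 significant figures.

0.0410

T = −(ħ²/2m) d²/dx², so ⟨T⟩ = −(ħ²/2m) ∫ ψ*·ψ'' dx; with m = 1.83.
d/dx sin(nπx/L) = (nπ/L)·cos(nπx/L) and d²/dx² sin(nπx/L) = −(nπ/L)²·sin(nπx/L); on 0 ≤ x ≤ L, ∫sin²(nπx/L) dx = L/2 and ∫sin(nπx/L)·cos(nπx/L) dx = 0.
⟨T⟩ = 0.041024.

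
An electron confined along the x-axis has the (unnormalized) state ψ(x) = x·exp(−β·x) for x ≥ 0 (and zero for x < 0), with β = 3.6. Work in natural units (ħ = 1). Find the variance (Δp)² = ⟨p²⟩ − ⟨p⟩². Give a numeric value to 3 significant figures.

13.0

Compute ⟨p⟩ and ⟨p²⟩ separately; (Δp)² = ⟨p²⟩ − ⟨p⟩².
Differentiate x·exp(−β·x) with the product rule; every integrand then reduces to terms xʲ·e^(−2βx) on [0, ∞), with ∫₀^∞ xʲ·e^(−2βx) dx = j!/(2β)^(j+1).
Normalization: ∫|ψ|² dx = 0.0053584.
⟨p⟩ = 0.0000 and ⟨p²⟩ = 12.960.
(Δp)² = 12.960 − (0.0000)² = 12.960.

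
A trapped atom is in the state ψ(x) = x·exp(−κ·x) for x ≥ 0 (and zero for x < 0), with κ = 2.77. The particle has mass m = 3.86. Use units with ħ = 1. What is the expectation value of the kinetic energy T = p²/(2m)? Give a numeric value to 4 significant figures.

0.9939

T = −(ħ²/2m) d²/dx², so ⟨T⟩ = −(ħ²/2m) ∫ ψ*·ψ'' dx / ∫|ψ|² dx; with m = 3.86.
Differentiate x·exp(−κ·x) with the product rule; every integrand then reduces to terms xʲ·e^(−2κx) on [0, ∞), with ∫₀^∞ xʲ·e^(−2κx) dx = j!/(2κ)^(j+1).
State is unnormalized: ∫|ψ|² dx = 0.011763, and ∫ψ*·(−ħ²/2m · ψ'') dx = 0.011691, so ⟨T⟩ = 0.011691 / 0.011763.
⟨T⟩ = 0.99390.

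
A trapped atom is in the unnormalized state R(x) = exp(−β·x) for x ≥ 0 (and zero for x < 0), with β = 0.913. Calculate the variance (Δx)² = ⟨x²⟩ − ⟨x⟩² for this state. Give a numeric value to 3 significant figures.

0.300

Compute ⟨x⟩ and ⟨x²⟩ separately, then (Δx)² = ⟨x²⟩ − ⟨x⟩².
Every integrand reduces to terms xʲ·e^(−2βx) on [0, ∞); use ∫₀^∞ xʲ·e^(−2βx) dx = j!/(2β)^(j+1).
Normalization: ∫|R|² dx = 0.54765.
⟨x⟩ = 0.54765 and ⟨x²⟩ = 0.59983.
(Δx)² = 0.59983 − (0.54765)² = 0.29992.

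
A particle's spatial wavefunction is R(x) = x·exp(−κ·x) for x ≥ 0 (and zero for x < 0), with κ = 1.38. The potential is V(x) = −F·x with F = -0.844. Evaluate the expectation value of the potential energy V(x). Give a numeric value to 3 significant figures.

⟨V⟩ = ∫ V(x)·|R|² dx / ∫|R|² dx.
Every integrand reduces to terms xʲ·e^(−2κx) on [0, ∞); use ∫₀^∞ xʲ·e^(−2κx) dx = j!/(2κ)^(j+1).
State is unnormalized: ∫|R|² dx = 0.095127, and ∫R*·V(x)·R dx = 0.087268, so ⟨V⟩ = 0.087268 / 0.095127.
⟨V⟩ = 0.91739.

0.917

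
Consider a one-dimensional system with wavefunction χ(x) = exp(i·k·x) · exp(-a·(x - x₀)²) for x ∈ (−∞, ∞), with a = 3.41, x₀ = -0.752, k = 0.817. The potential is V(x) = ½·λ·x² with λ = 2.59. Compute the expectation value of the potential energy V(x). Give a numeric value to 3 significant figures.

0.827

⟨V⟩ = ∫ V(x)·|χ|² dx / ∫|χ|² dx.
Gaussian moments (u = x − x₀): ∫u^(2j)·e^(−2au²) du = (2j−1)!!/(4a)^j · √(π/(2a)), odd powers integrate to 0; here √(π/(2a)) = 0.67871.
State is unnormalized: ∫|χ|² dx = 0.67871, and ∫χ*·V(x)·χ dx = 0.56147, so ⟨V⟩ = 0.56147 / 0.67871.
⟨V⟩ = 0.82727.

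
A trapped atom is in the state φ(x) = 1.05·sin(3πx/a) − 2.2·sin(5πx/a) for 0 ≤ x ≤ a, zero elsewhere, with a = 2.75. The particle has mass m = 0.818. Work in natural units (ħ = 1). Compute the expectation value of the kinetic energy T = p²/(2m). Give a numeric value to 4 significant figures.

T = −(ħ²/2m) d²/dx², so ⟨T⟩ = −(ħ²/2m) ∫ φ*·φ'' dx / ∫|φ|² dx; with m = 0.818.
d²/dx² sin(jπx/a) = −(jπ/a)²·sin(jπx/a); on 0 ≤ x ≤ a, ∫sin²(jπx/a) dx = a/2 and ∫sin(jπx/a)·sin(lπx/a) dx = 0 for j ≠ l, so only diagonal terms survive in ∫|φ|² and ∫φ·φ″; ∫φ·φ′ dx = [φ²/2] between the walls = 0.
State is unnormalized: ∫|φ|² dx = 8.1709, and ∫φ*·(−ħ²/2m · φ'') dx = 143.60, so ⟨T⟩ = 143.60 / 8.1709.
⟨T⟩ = 17.575.

17.58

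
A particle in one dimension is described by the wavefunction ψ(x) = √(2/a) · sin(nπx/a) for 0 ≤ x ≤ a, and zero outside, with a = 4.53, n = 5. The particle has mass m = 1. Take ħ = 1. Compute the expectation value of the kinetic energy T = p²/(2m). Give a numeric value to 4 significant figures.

6.012

T = −(ħ²/2m) d²/dx², so ⟨T⟩ = −(ħ²/2m) ∫ ψ*·ψ'' dx; with m = 1.
d/dx sin(nπx/a) = (nπ/a)·cos(nπx/a) and d²/dx² sin(nπx/a) = −(nπ/a)²·sin(nπx/a); on 0 ≤ x ≤ a, ∫sin²(nπx/a) dx = a/2 and ∫sin(nπx/a)·cos(nπx/a) dx = 0.
⟨T⟩ = 6.0119.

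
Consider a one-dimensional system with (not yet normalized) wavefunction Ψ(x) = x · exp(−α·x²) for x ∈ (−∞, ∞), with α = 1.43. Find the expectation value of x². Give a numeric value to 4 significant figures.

0.5245

⟨x²⟩ = ∫ x²·|Ψ|² dx / ∫|Ψ|² dx (integrals over the domain).
Expand each integrand as polynomial × e^(−2αx²) and use ∫x^(2j)·e^(−2αx²) dx = (2j−1)!!/(4α)^j · √(π/(2α)), odd powers → 0; here √(π/(2α)) = 1.0481.
State is unnormalized: ∫|Ψ|² dx = 0.18323, and ∫Ψ*·x²·Ψ dx = 0.096099, so ⟨x²⟩ = 0.096099 / 0.18323.
⟨x²⟩ = 0.52448.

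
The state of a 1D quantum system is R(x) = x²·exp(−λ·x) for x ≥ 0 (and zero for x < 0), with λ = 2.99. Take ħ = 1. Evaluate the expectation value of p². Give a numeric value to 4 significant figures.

2.980

p² R = −ħ² d²R/dx²; ⟨p²⟩ = −ħ² ∫ R*·R'' dx / ∫|R|² dx.
Differentiate x²·exp(−λ·x) with the product rule; every integrand then reduces to terms xʲ·e^(−2λx) on [0, ∞), with ∫₀^∞ xʲ·e^(−2λx) dx = j!/(2λ)^(j+1).
State is unnormalized: ∫|R|² dx = 0.0031384, and ∫R*·(−ħ² R'') dx = 0.0093525, so ⟨p²⟩ = 0.0093525 / 0.0031384.
⟨p²⟩ = 2.9800.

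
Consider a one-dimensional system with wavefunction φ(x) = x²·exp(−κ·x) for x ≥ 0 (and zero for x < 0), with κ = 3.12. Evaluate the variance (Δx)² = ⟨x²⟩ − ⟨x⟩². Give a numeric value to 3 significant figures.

0.128

Compute ⟨x⟩ and ⟨x²⟩ separately, then (Δx)² = ⟨x²⟩ − ⟨x⟩².
Every integrand reduces to terms xʲ·e^(−2κx) on [0, ∞); use ∫₀^∞ xʲ·e^(−2κx) dx = j!/(2κ)^(j+1).
Normalization: ∫|φ|² dx = 0.0025368.
⟨x⟩ = 0.80128 and ⟨x²⟩ = 0.77046.
(Δx)² = 0.77046 − (0.80128)² = 0.12841.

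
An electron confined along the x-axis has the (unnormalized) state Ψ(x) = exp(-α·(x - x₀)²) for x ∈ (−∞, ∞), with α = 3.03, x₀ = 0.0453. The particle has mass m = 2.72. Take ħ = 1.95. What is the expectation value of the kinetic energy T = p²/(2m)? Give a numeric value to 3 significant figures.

T = −(ħ²/2m) d²/dx², so ⟨T⟩ = −(ħ²/2m) ∫ Ψ*·Ψ'' dx / ∫|Ψ|² dx; with m = 2.72.
Gaussian moments (u = x − x₀): ∫u^(2j)·e^(−2αu²) du = (2j−1)!!/(4α)^j · √(π/(2α)), odd powers integrate to 0; here √(π/(2α)) = 0.72001. Derivatives: d/dx e^(−αu²) = −2αu·e^(−αu²), d²/dx² e^(−αu²) = (4α²u² − 2α)·e^(−αu²).
State is unnormalized: ∫|Ψ|² dx = 0.72001, and ∫Ψ*·(−ħ²/2m · Ψ'') dx = 1.5249, so ⟨T⟩ = 1.5249 / 0.72001.
⟨T⟩ = 2.1179.

2.12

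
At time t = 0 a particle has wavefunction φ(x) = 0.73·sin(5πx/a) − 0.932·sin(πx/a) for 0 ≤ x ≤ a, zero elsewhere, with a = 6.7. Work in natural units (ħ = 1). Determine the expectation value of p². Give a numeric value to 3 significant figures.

p² φ = −ħ² d²φ/dx²; ⟨p²⟩ = −ħ² ∫ φ*·φ'' dx / ∫|φ|² dx.
d²/dx² sin(jπx/a) = −(jπ/a)²·sin(jπx/a); on 0 ≤ x ≤ a, ∫sin²(jπx/a) dx = a/2 and ∫sin(jπx/a)·sin(lπx/a) dx = 0 for j ≠ l, so only diagonal terms survive in ∫|φ|² and ∫φ·φ″; ∫φ·φ′ dx = [φ²/2] between the walls = 0.
State is unnormalized: ∫|φ|² dx = 4.6951, and ∫φ*·(−ħ² φ'') dx = 10.452, so ⟨p²⟩ = 10.452 / 4.6951.
⟨p²⟩ = 2.2262.

2.23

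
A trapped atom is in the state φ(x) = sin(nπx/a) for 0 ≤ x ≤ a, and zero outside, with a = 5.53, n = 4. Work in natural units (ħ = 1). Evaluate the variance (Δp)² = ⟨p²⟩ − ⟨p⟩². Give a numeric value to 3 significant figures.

Compute ⟨p⟩ and ⟨p²⟩ separately; (Δp)² = ⟨p²⟩ − ⟨p⟩².
d/dx sin(nπx/a) = (nπ/a)·cos(nπx/a) and d²/dx² sin(nπx/a) = −(nπ/a)²·sin(nπx/a); on 0 ≤ x ≤ a, ∫sin²(nπx/a) dx = a/2 and ∫sin(nπx/a)·cos(nπx/a) dx = 0.
Normalization: ∫|φ|² dx = 2.7650.
⟨p⟩ = 0.0000 and ⟨p²⟩ = 5.1638.
(Δp)² = 5.1638 − (0.0000)² = 5.1638.

5.16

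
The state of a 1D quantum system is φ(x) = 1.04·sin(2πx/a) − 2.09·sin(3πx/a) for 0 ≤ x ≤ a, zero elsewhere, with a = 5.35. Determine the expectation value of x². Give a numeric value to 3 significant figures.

⟨x²⟩ = ∫ x²·|φ|² dx / ∫|φ|² dx (integrals over the domain).
On 0 ≤ x ≤ a (j ≠ l): ∫sin²(jπx/a) dx = a/2, ∫sin(jπx/a)·sin(lπx/a) dx = 0; diagonal moments ∫x·sin²(jπx/a) dx = a²/4, ∫x²·sin²(jπx/a) dx = a³·(1/6 − 1/(4j²π²)); cross terms ∫x·sin(jπx/a)·sin(lπx/a) dx = 0 for j + l even and −4jla²/(π²(j² − l²)²) for j + l odd, ∫x²·sin(jπx/a)·sin(lπx/a) dx = (−1)^(j+l)·4jla³/(π²(j² − l²)²); higher powers the same way via product-to-sum and parts.
State is unnormalized: ∫|φ|² dx = 14.578, and ∫φ*·x²·φ dx = 200.90, so ⟨x²⟩ = 200.90 / 14.578.
⟨x²⟩ = 13.781.

13.8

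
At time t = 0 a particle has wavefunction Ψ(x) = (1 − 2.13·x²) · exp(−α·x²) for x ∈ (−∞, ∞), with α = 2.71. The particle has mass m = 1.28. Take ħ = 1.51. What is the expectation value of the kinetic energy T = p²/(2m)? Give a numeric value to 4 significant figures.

T = −(ħ²/2m) d²/dx², so ⟨T⟩ = −(ħ²/2m) ∫ Ψ*·Ψ'' dx / ∫|Ψ|² dx; with m = 1.28.
Expand each integrand as polynomial × e^(−2αx²) and use ∫x^(2j)·e^(−2αx²) dx = (2j−1)!!/(4α)^j · √(π/(2α)), odd powers → 0; here √(π/(2α)) = 0.76133. Differentiate with the product rule, d/dx e^(−αx²) = −2αx·e^(−αx²).
State is unnormalized: ∫|Ψ|² dx = 0.55032, and ∫Ψ*·(−ħ²/2m · Ψ'') dx = 3.0565, so ⟨T⟩ = 3.0565 / 0.55032.
⟨T⟩ = 5.5539.

5.554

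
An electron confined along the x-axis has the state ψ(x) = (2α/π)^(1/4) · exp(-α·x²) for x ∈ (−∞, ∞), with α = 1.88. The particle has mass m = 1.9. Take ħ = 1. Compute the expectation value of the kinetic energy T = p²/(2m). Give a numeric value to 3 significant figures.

T = −(ħ²/2m) d²/dx², so ⟨T⟩ = −(ħ²/2m) ∫ ψ*·ψ'' dx; with m = 1.9.
Gaussian moments: ∫x^(2j)·e^(−2αx²) dx = (2j−1)!!/(4α)^j · √(π/(2α)), odd powers integrate to 0; here √(π/(2α)) = 0.91407. Derivatives: d/dx e^(−αx²) = −2αx·e^(−αx²), d²/dx² e^(−αx²) = (4α²x² − 2α)·e^(−αx²).
⟨T⟩ = 0.49474.

0.495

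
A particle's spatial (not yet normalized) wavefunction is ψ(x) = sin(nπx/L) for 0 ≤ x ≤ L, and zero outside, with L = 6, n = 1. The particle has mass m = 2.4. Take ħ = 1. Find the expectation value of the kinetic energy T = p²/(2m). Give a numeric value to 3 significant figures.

0.0571

T = −(ħ²/2m) d²/dx², so ⟨T⟩ = −(ħ²/2m) ∫ ψ*·ψ'' dx / ∫|ψ|² dx; with m = 2.4.
d/dx sin(nπx/L) = (nπ/L)·cos(nπx/L) and d²/dx² sin(nπx/L) = −(nπ/L)²·sin(nπx/L); on 0 ≤ x ≤ L, ∫sin²(nπx/L) dx = L/2 and ∫sin(nπx/L)·cos(nπx/L) dx = 0.
State is unnormalized: ∫|ψ|² dx = 3.0000, and ∫ψ*·(−ħ²/2m · ψ'') dx = 0.17135, so ⟨T⟩ = 0.17135 / 3.0000.
⟨T⟩ = 0.057116.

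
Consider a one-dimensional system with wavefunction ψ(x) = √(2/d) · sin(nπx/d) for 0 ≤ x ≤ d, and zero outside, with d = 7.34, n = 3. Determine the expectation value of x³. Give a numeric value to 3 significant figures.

95.5

⟨x³⟩ = ∫ x³·|ψ|² dx (integrals over the domain).
With sin²θ = (1 − cos2θ)/2 on 0 ≤ x ≤ d: ∫sin²(nπx/d) dx = d/2, ∫x·sin²(nπx/d) dx = d²/4, ∫x²·sin²(nπx/d) dx = d³·(1/6 − 1/(4n²π²)); higher powers xᵏ the same way, integrating xᵏ·cos(2nπx/d) by parts.
⟨x³⟩ = 95.523.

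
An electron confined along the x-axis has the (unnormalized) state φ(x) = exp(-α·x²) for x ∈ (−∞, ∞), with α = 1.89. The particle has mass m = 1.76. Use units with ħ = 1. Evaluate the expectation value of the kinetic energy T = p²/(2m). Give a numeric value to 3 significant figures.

T = −(ħ²/2m) d²/dx², so ⟨T⟩ = −(ħ²/2m) ∫ φ*·φ'' dx / ∫|φ|² dx; with m = 1.76.
Gaussian moments: ∫x^(2j)·e^(−2αx²) dx = (2j−1)!!/(4α)^j · √(π/(2α)), odd powers integrate to 0; here √(π/(2α)) = 0.91165. Derivatives: d/dx e^(−αx²) = −2αx·e^(−αx²), d²/dx² e^(−αx²) = (4α²x² − 2α)·e^(−αx²).
State is unnormalized: ∫|φ|² dx = 0.91165, and ∫φ*·(−ħ²/2m · φ'') dx = 0.48949, so ⟨T⟩ = 0.48949 / 0.91165.
⟨T⟩ = 0.53693.

0.537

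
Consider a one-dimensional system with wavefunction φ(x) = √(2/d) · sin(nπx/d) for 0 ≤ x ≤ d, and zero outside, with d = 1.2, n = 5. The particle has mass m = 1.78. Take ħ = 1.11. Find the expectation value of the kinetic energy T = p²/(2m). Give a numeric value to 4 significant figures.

59.30

T = −(ħ²/2m) d²/dx², so ⟨T⟩ = −(ħ²/2m) ∫ φ*·φ'' dx; with m = 1.78.
d/dx sin(nπx/d) = (nπ/d)·cos(nπx/d) and d²/dx² sin(nπx/d) = −(nπ/d)²·sin(nπx/d); on 0 ≤ x ≤ d, ∫sin²(nπx/d) dx = d/2 and ∫sin(nπx/d)·cos(nπx/d) dx = 0.
⟨T⟩ = 59.303.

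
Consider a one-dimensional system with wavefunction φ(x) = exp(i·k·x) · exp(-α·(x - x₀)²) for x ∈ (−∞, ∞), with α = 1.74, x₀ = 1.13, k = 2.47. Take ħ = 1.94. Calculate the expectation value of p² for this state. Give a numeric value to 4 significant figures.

29.51

p² φ = −ħ² d²φ/dx²; ⟨p²⟩ = −ħ² ∫ φ*·φ'' dx / ∫|φ|² dx.
Gaussian moments (u = x − x₀): ∫u^(2j)·e^(−2αu²) du = (2j−1)!!/(4α)^j · √(π/(2α)), odd powers integrate to 0; here √(π/(2α)) = 0.95013. Derivatives: φ′ = (ik − 2αu)·φ, φ″ = ((ik − 2αu)² − 2α)·φ; the odd-in-u pieces drop out.
State is unnormalized: ∫|φ|² dx = 0.95013, and ∫φ*·(−ħ² φ'') dx = 28.038, so ⟨p²⟩ = 28.038 / 0.95013.
⟨p²⟩ = 29.510.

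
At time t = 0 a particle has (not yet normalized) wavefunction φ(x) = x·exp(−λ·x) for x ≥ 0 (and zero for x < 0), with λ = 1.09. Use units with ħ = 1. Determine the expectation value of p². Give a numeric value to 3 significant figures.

p² φ = −ħ² d²φ/dx²; ⟨p²⟩ = −ħ² ∫ φ*·φ'' dx / ∫|φ|² dx.
Differentiate x·exp(−λ·x) with the product rule; every integrand then reduces to terms xʲ·e^(−2λx) on [0, ∞), with ∫₀^∞ xʲ·e^(−2λx) dx = j!/(2λ)^(j+1).
State is unnormalized: ∫|φ|² dx = 0.19305, and ∫φ*·(−ħ² φ'') dx = 0.22936, so ⟨p²⟩ = 0.22936 / 0.19305.
⟨p²⟩ = 1.1881.

1.19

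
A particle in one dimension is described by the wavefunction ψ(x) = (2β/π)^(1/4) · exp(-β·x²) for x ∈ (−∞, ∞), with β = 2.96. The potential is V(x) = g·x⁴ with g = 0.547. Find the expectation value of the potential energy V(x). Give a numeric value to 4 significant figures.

0.01171

⟨V⟩ = ∫ V(x)·|ψ|² dx.
Gaussian moments: ∫x^(2j)·e^(−2βx²) dx = (2j−1)!!/(4β)^j · √(π/(2β)), odd powers integrate to 0; here √(π/(2β)) = 0.72847.
⟨V⟩ = 0.011706.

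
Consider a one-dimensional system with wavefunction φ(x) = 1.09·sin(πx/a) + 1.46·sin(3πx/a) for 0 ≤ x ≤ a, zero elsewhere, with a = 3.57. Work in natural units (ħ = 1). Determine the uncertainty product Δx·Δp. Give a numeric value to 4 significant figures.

2.437

Δx = √(⟨x²⟩−⟨x⟩²), Δp = √(⟨p²⟩−⟨p⟩²).
On 0 ≤ x ≤ a (j ≠ l): ∫sin²(jπx/a) dx = a/2, ∫sin(jπx/a)·sin(lπx/a) dx = 0; diagonal moments ∫x·sin²(jπx/a) dx = a²/4, ∫x²·sin²(jπx/a) dx = a³·(1/6 − 1/(4j²π²)); cross terms ∫x·sin(jπx/a)·sin(lπx/a) dx = 0 for j + l even and −4jla²/(π²(j² − l²)²) for j + l odd, ∫x²·sin(jπx/a)·sin(lπx/a) dx = (−1)^(j+l)·4jla³/(π²(j² − l²)²); higher powers the same way via product-to-sum and parts. d²/dx² sin(jπx/a) = −(jπ/a)²·sin(jπx/a); on 0 ≤ x ≤ a, ∫sin²(jπx/a) dx = a/2 and ∫sin(jπx/a)·sin(lπx/a) dx = 0 for j ≠ l, so only diagonal terms survive in ∫|φ|² and ∫φ·φ″; ∫φ·φ′ dx = [φ²/2] between the walls = 0.
Normalization: ∫|φ|² dx = 5.9257.
⟨x⟩ = 1.7850, ⟨x²⟩ = 4.4354 ⇒ Δx = 1.1177.
⟨p⟩ = 0.0000, ⟨p²⟩ = 4.7524 ⇒ Δp = 2.1800.
Δx·Δp = 2.4365.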